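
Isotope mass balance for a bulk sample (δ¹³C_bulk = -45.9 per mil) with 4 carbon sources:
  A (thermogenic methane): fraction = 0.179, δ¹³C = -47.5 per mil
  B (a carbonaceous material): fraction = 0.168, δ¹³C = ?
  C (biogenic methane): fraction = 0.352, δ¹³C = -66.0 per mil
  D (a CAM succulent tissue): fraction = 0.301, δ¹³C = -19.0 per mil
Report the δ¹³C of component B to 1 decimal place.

Isotope mass balance: δ_bulk = Σ fᵢ·δᵢ.
-45.9 = 0.179×(-47.5) + 0.168×δ_B + 0.352×(-66.0) + 0.301×(-19.0)
0.168·δ_B = -45.9 − (-37.453) = -8.447
δ_B = -8.447 / 0.168 = -50.28 per mil

-50.3 per mil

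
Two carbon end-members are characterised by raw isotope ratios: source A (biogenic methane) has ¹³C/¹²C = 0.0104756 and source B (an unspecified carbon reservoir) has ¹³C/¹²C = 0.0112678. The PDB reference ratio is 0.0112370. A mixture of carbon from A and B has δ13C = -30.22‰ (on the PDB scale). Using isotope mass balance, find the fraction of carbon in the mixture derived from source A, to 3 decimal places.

δ_A = (0.0104756/0.0112370 − 1)×1000 = (0.932242 − 1)×1000 = -67.758‰
δ_B = (0.0112678/0.0112370 − 1)×1000 = (1.002741 − 1)×1000 = 2.741‰
f_A = (δ_mix − δ_B)/(δ_A − δ_B) = (-30.22 − (2.741))/(-67.758 − (2.741))
f_A = -32.961 / -70.499 = 0.4675

0.468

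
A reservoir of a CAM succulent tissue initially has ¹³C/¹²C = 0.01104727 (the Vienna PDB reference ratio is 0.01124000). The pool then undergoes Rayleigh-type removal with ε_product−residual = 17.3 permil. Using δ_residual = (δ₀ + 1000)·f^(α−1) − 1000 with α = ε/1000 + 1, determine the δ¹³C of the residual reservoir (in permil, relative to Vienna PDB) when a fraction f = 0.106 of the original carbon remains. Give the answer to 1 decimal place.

δ₀ = (0.01104727/0.01124000 − 1)×1000 = (0.982853 − 1)×1000 = -17.147 permil
α − 1 = ε/1000 = 0.0173
f^(α−1) = 0.106^(0.0173) = 0.961917
δ_res = (-17.147 + 1000) × 0.961917 − 1000 = 945.424 − 1000 = -54.58 permil

-54.6 permil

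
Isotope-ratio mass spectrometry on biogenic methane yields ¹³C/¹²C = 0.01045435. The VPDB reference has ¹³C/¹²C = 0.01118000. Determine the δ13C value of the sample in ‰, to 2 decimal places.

δ13C = (R_sample / R_standard − 1) × 1000
R_sample / R_standard = 0.01045435 / 0.01118000 = 0.935094
δ13C = (0.935094 − 1) × 1000 = -64.906‰

-64.91‰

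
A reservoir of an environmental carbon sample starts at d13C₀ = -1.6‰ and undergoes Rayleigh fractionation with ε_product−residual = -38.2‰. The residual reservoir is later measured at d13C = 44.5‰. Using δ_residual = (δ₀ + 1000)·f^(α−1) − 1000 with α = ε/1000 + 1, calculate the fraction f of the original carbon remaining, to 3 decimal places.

α − 1 = ε/1000 = -0.0382
(δ_res + 1000)/(δ₀ + 1000) = (44.5 + 1000)/(-1.6 + 1000) = 1044.5/998.4 = 1.046174
f = 1.046174^(1/-0.0382) = exp(ln(1.046174)/-0.0382) = exp(0.04514/-0.0382)
f = exp(-1.1817) = 0.3068

0.307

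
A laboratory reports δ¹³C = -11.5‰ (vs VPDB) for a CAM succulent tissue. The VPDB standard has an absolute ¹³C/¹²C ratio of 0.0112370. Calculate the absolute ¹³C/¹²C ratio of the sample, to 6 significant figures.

R_sample = R_standard × (δ¹³C/1000 + 1)
R_sample = 0.0112370 × (-11.5/1000 + 1) = 0.0112370 × 0.988500
R_sample = 0.0111078

0.0111078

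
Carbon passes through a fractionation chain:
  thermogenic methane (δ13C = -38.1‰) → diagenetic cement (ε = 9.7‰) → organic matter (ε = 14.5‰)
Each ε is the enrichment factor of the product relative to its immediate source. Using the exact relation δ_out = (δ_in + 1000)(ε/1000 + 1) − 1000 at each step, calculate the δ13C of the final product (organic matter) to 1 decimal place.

-14.7‰

step 1: δ = (-38.10 + 1000)·(9.7/1000 + 1) − 1000 = -28.77‰
step 2: δ = (-28.77 + 1000)·(14.5/1000 + 1) − 1000 = -14.69‰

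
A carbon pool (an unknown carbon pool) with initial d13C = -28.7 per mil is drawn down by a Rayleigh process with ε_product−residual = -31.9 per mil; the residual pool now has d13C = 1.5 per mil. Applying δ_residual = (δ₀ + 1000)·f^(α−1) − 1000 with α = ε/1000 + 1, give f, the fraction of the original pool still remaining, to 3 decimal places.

0.383

α − 1 = ε/1000 = -0.0319
(δ_res + 1000)/(δ₀ + 1000) = (1.5 + 1000)/(-28.7 + 1000) = 1001.5/971.3 = 1.031092
f = 1.031092^(1/-0.0319) = exp(ln(1.031092)/-0.0319) = exp(0.03062/-0.0319)
f = exp(-0.9598) = 0.3830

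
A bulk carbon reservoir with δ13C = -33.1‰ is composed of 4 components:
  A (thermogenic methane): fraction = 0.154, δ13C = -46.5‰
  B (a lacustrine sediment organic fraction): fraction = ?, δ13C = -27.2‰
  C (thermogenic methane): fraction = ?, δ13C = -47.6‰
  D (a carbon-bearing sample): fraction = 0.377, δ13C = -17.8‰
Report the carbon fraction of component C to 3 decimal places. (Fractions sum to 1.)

Let f_C and f_B be the unknown fractions; fractions sum to 1 so f_C + f_B = 0.469.
Mass balance: Σ fᵢ·δᵢ = δ_bulk ⇒ f_C·(-47.6) + f_B·(-27.2) = -33.1 − (-13.872) = -19.228
Substitute f_B = 0.469 − f_C:
f_C·(-47.6 − -27.2) = -19.228 − 0.469×(-27.2) = -6.472
f_C = -6.472 / -20.4 = 0.3172

0.317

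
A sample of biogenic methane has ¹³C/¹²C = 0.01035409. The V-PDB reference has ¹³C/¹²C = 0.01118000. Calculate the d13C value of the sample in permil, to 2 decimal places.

d13C = (R_sample / R_standard − 1) × 1000
R_sample / R_standard = 0.01035409 / 0.01118000 = 0.926126
d13C = (0.926126 − 1) × 1000 = -73.874 permil

-73.87 permil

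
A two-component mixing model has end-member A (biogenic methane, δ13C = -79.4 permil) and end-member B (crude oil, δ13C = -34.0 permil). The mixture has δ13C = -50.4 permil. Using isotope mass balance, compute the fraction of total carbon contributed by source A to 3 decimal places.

0.361

δ_mix = f_A·δ_A + (1 − f_A)·δ_B  ⇒  f_A = (δ_mix − δ_B)/(δ_A − δ_B)
f_A = (-50.4 − (-34.0)) / (-79.4 − (-34.0))
f_A = -16.4 / -45.4 = 0.3612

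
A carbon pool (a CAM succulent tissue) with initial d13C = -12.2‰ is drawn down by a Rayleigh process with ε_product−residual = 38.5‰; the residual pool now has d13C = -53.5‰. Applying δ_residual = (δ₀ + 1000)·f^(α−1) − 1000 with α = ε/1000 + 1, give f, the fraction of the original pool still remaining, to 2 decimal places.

0.33

α − 1 = ε/1000 = 0.0385
(δ_res + 1000)/(δ₀ + 1000) = (-53.5 + 1000)/(-12.2 + 1000) = 946.5/987.8 = 0.958190
f = 0.958190^(1/0.0385) = exp(ln(0.958190)/0.0385) = exp(-0.04271/0.0385)
f = exp(-1.1093) = 0.3298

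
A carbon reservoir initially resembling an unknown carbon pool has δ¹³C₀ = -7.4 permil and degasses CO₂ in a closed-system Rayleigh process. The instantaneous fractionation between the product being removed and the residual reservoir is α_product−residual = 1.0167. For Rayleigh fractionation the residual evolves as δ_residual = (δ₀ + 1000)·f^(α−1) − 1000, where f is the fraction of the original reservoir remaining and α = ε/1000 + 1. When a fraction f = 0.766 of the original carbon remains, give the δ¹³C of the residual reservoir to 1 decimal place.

-11.8 permil

Rayleigh residual: δ_res = (δ₀ + 1000)·f^(α−1) − 1000
α − 1 = 0.01670
f^(α−1) = 0.766^(0.01670) = 0.995558
δ_res = (-7.4 + 1000) × 0.995558 − 1000 = 988.191 − 1000 = -11.81 permil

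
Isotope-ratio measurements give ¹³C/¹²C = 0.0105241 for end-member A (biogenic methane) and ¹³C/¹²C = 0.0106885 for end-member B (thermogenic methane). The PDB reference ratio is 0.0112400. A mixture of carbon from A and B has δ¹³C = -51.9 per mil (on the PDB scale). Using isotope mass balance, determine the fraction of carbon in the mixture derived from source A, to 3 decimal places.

δ_A = (0.0105241/0.0112400 − 1)×1000 = (0.936308 − 1)×1000 = -63.692 per mil
δ_B = (0.0106885/0.0112400 − 1)×1000 = (0.950934 − 1)×1000 = -49.066 per mil
f_A = (δ_mix − δ_B)/(δ_A − δ_B) = (-51.9 − (-49.066))/(-63.692 − (-49.066))
f_A = -2.834 / -14.626 = 0.1938

0.194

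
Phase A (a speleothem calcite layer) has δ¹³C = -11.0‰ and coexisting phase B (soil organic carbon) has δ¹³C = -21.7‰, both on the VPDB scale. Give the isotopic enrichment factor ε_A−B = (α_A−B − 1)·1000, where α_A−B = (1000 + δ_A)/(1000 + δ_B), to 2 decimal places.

10.94‰

α_A−B = (1000 + -11.0) / (1000 + -21.7) = 989.0 / 978.3 = 1.010937
ε_A−B = (1.010937 − 1) × 1000 = 10.937‰
(The approximation ε ≈ δ_A − δ_B would give 10.7‰.)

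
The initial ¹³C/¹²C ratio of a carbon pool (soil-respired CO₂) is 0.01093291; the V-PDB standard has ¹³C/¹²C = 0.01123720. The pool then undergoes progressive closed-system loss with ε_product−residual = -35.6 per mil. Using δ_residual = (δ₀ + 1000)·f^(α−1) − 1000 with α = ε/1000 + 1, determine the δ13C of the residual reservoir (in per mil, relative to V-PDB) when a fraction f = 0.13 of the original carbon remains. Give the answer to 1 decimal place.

46.2 per mil

δ₀ = (0.01093291/0.01123720 − 1)×1000 = (0.972921 − 1)×1000 = -27.079 per mil
α − 1 = ε/1000 = -0.0356
f^(α−1) = 0.13^(-0.0356) = 1.075335
δ_res = (-27.079 + 1000) × 1.075335 − 1000 = 1046.216 − 1000 = 46.22 per mil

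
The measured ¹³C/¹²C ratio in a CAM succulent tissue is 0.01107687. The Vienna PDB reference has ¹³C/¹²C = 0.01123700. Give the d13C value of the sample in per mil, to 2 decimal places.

-14.25 per mil

d13C = (R_sample / R_standard − 1) × 1000
R_sample / R_standard = 0.01107687 / 0.01123700 = 0.985750
d13C = (0.985750 − 1) × 1000 = -14.250 per mil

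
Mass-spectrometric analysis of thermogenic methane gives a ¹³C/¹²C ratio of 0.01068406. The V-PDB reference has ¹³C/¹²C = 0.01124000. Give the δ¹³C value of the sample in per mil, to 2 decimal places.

δ¹³C = (R_sample / R_standard − 1) × 1000
R_sample / R_standard = 0.01068406 / 0.01124000 = 0.950539
δ¹³C = (0.950539 − 1) × 1000 = -49.461 per mil

-49.46 per mil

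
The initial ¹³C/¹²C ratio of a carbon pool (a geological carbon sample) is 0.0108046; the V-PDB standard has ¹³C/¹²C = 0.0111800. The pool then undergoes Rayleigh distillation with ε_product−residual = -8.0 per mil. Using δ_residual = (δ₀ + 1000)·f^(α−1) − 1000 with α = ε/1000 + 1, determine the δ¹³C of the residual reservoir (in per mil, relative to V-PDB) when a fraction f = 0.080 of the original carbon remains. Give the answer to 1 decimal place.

δ₀ = (0.0108046/0.0111800 − 1)×1000 = (0.966422 − 1)×1000 = -33.578 per mil
α − 1 = ε/1000 = -0.0080
f^(α−1) = 0.080^(-0.0080) = 1.020411
δ_res = (-33.578 + 1000) × 1.020411 − 1000 = 986.148 − 1000 = -13.85 per mil

-13.9 per mil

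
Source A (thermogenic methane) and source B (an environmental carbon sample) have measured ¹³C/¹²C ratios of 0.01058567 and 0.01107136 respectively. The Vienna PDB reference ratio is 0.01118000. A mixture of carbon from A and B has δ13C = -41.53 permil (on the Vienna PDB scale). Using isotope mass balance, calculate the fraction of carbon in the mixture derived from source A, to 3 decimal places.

δ_A = (0.01058567/0.01118000 − 1)×1000 = (0.946840 − 1)×1000 = -53.160 permil
δ_B = (0.01107136/0.01118000 − 1)×1000 = (0.990283 − 1)×1000 = -9.717 permil
f_A = (δ_mix − δ_B)/(δ_A − δ_B) = (-41.53 − (-9.717))/(-53.160 − (-9.717))
f_A = -31.813 / -43.443 = 0.7323

0.732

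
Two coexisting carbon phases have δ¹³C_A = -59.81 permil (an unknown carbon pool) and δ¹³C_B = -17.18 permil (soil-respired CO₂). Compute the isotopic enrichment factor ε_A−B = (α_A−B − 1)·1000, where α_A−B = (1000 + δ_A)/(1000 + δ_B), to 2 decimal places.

-43.38 permil

α_A−B = (1000 + -59.81) / (1000 + -17.18) = 940.19 / 982.82 = 0.956625
ε_A−B = (0.956625 − 1) × 1000 = -43.375 permil
(The approximation ε ≈ δ_A − δ_B would give -42.63 permil.)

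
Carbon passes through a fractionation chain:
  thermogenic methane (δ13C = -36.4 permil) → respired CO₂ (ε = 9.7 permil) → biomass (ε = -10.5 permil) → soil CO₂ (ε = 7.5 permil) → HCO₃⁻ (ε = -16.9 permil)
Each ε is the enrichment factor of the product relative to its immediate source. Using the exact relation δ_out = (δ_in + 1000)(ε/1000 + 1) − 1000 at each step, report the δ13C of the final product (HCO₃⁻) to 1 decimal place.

step 1: δ = (-36.40 + 1000)·(9.7/1000 + 1) − 1000 = -27.05 permil
step 2: δ = (-27.05 + 1000)·(-10.5/1000 + 1) − 1000 = -37.27 permil
step 3: δ = (-37.27 + 1000)·(7.5/1000 + 1) − 1000 = -30.05 permil
step 4: δ = (-30.05 + 1000)·(-16.9/1000 + 1) − 1000 = -46.44 permil

-46.4 permil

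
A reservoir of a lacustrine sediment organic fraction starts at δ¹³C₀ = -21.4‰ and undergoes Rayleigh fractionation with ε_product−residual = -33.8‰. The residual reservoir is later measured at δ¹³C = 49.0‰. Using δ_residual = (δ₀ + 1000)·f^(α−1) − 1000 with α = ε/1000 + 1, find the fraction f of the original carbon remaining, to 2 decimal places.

α − 1 = ε/1000 = -0.0338
(δ_res + 1000)/(δ₀ + 1000) = (49.0 + 1000)/(-21.4 + 1000) = 1049.0/978.6 = 1.071940
f = 1.071940^(1/-0.0338) = exp(ln(1.071940)/-0.0338) = exp(0.06947/-0.0338)
f = exp(-2.0553) = 0.1281

0.13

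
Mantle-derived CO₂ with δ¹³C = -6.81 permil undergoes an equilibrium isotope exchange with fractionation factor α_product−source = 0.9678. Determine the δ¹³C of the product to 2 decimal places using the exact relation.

δ_product = (δ_source + 1000)·α − 1000
δ_product = (-6.81 + 1000) × 0.9678 − 1000
δ_product = 961.209 − 1000 = -38.791 permil

-38.79 permil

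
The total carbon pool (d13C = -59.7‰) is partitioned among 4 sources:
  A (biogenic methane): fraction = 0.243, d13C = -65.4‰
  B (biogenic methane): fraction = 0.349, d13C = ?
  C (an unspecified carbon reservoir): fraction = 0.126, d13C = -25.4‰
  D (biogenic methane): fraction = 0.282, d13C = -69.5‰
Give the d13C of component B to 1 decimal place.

-60.2‰

Isotope mass balance: δ_bulk = Σ fᵢ·δᵢ.
-59.7 = 0.243×(-65.4) + 0.349×δ_B + 0.126×(-25.4) + 0.282×(-69.5)
0.349·δ_B = -59.7 − (-38.692) = -21.008
δ_B = -21.008 / 0.349 = -60.20‰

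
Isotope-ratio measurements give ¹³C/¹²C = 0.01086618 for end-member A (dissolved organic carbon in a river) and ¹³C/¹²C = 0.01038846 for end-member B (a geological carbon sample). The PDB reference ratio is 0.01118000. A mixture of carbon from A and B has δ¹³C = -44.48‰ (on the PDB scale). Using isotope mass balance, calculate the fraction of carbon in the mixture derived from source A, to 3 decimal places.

0.616

δ_A = (0.01086618/0.01118000 − 1)×1000 = (0.971930 − 1)×1000 = -28.070‰
δ_B = (0.01038846/0.01118000 − 1)×1000 = (0.929200 − 1)×1000 = -70.800‰
f_A = (δ_mix − δ_B)/(δ_A − δ_B) = (-44.48 − (-70.800))/(-28.070 − (-70.800))
f_A = 26.320 / 42.730 = 0.6160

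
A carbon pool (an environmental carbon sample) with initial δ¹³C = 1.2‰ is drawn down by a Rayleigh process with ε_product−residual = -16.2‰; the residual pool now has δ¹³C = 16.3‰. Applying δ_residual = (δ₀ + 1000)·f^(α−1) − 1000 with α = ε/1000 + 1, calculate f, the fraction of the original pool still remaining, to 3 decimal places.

0.397

α − 1 = ε/1000 = -0.0162
(δ_res + 1000)/(δ₀ + 1000) = (16.3 + 1000)/(1.2 + 1000) = 1016.3/1001.2 = 1.015082
f = 1.015082^(1/-0.0162) = exp(ln(1.015082)/-0.0162) = exp(0.01497/-0.0162)
f = exp(-0.9240) = 0.3969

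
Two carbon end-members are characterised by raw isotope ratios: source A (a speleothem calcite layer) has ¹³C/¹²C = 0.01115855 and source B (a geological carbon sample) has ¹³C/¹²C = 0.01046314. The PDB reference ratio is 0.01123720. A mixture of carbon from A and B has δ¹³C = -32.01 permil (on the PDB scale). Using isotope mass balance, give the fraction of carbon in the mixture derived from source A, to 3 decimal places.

0.596

δ_A = (0.01115855/0.01123720 − 1)×1000 = (0.993001 − 1)×1000 = -6.999 permil
δ_B = (0.01046314/0.01123720 − 1)×1000 = (0.931116 − 1)×1000 = -68.884 permil
f_A = (δ_mix − δ_B)/(δ_A − δ_B) = (-32.01 − (-68.884))/(-6.999 − (-68.884))
f_A = 36.874 / 61.885 = 0.5958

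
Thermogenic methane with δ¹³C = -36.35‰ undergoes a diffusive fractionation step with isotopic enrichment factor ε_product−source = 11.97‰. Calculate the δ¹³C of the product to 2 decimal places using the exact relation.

To first order, δ_product ≈ δ_source + ε = -24.38‰.
Exactly, δ_product = (δ_source + 1000)·(ε/1000 + 1) − 1000.
δ_product = (-36.35 + 1000) × (11.97/1000 + 1) − 1000
δ_product = -24.815‰

-24.82‰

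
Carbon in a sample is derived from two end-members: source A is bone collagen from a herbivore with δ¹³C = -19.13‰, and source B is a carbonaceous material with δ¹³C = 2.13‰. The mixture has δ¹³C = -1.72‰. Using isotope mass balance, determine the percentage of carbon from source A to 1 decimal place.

δ_mix = f_A·δ_A + (1 − f_A)·δ_B  ⇒  f_A = (δ_mix − δ_B)/(δ_A − δ_B)
f_A = (-1.72 − (2.13)) / (-19.13 − (2.13))
f_A = -3.85 / -21.26 = 0.1811

18.1%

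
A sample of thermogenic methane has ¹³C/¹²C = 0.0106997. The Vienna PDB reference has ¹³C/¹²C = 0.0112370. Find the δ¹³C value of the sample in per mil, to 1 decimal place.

δ¹³C = (R_sample / R_standard − 1) × 1000
R_sample / R_standard = 0.0106997 / 0.0112370 = 0.952185
δ¹³C = (0.952185 − 1) × 1000 = -47.82 per mil

-47.8 per mil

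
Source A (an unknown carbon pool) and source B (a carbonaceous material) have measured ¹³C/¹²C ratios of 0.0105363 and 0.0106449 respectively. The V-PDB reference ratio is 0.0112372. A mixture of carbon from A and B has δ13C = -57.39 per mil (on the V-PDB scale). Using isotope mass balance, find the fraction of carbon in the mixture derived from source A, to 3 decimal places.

δ_A = (0.0105363/0.0112372 − 1)×1000 = (0.937627 − 1)×1000 = -62.373 per mil
δ_B = (0.0106449/0.0112372 − 1)×1000 = (0.947291 − 1)×1000 = -52.709 per mil
f_A = (δ_mix − δ_B)/(δ_A − δ_B) = (-57.39 − (-52.709))/(-62.373 − (-52.709))
f_A = -4.681 / -9.664 = 0.4844

0.484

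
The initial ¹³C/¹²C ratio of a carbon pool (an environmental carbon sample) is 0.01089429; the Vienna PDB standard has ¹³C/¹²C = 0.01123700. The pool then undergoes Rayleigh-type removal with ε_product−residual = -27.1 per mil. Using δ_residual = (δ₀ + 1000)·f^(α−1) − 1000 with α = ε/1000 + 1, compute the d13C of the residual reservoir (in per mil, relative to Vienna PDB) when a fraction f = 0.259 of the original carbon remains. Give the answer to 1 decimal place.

δ₀ = (0.01089429/0.01123700 − 1)×1000 = (0.969502 − 1)×1000 = -30.498 per mil
α − 1 = ε/1000 = -0.0271
f^(α−1) = 0.259^(-0.0271) = 1.037289
δ_res = (-30.498 + 1000) × 1.037289 − 1000 = 1005.653 − 1000 = 5.65 per mil

5.7 per mil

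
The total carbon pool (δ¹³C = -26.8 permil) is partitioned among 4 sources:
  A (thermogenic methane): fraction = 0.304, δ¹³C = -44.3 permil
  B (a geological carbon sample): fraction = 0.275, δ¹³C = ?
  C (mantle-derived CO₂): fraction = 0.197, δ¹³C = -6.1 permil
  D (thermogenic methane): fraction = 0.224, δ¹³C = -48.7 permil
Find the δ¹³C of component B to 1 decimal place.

Isotope mass balance: δ_bulk = Σ fᵢ·δᵢ.
-26.8 = 0.304×(-44.3) + 0.275×δ_B + 0.197×(-6.1) + 0.224×(-48.7)
0.275·δ_B = -26.8 − (-25.578) = -1.222
δ_B = -1.222 / 0.275 = -4.44 permil

-4.4 permil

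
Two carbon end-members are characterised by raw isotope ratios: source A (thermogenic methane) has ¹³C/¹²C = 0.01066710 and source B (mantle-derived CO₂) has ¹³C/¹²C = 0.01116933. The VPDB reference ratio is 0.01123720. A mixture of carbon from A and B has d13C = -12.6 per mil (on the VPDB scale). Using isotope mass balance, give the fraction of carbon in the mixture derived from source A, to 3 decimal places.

δ_A = (0.01066710/0.01123720 − 1)×1000 = (0.949267 − 1)×1000 = -50.733 per mil
δ_B = (0.01116933/0.01123720 − 1)×1000 = (0.993960 − 1)×1000 = -6.040 per mil
f_A = (δ_mix − δ_B)/(δ_A − δ_B) = (-12.6 − (-6.040))/(-50.733 − (-6.040))
f_A = -6.560 / -44.694 = 0.1468

0.147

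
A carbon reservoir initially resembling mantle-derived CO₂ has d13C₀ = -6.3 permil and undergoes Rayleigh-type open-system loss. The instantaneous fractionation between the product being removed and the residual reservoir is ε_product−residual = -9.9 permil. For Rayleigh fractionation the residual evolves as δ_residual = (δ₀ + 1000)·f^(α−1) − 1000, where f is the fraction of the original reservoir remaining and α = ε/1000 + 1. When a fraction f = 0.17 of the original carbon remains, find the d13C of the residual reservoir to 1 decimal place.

Rayleigh residual: δ_res = (δ₀ + 1000)·f^(α−1) − 1000
α = ε/1000 + 1 = 0.99010, so α − 1 = -0.00990
f^(α−1) = 0.17^(-0.00990) = 1.017697
δ_res = (-6.3 + 1000) × 1.017697 − 1000 = 1011.286 − 1000 = 11.29 permil

11.3 permil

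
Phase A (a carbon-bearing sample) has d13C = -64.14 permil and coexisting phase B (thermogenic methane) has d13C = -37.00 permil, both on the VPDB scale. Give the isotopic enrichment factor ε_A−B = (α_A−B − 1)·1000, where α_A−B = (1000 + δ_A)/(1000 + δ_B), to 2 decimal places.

-28.18 permil

α_A−B = (1000 + -64.14) / (1000 + -37.00) = 935.86 / 963.00 = 0.971817
ε_A−B = (0.971817 − 1) × 1000 = -28.183 permil
(The approximation ε ≈ δ_A − δ_B would give -27.14 permil.)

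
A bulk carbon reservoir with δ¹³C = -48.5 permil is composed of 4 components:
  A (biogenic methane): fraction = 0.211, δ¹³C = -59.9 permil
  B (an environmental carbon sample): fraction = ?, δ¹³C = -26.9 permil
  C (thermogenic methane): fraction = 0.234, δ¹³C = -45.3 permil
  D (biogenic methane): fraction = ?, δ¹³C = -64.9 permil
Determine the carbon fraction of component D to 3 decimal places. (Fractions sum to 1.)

Let f_D and f_B be the unknown fractions; fractions sum to 1 so f_D + f_B = 0.555.
Mass balance: Σ fᵢ·δᵢ = δ_bulk ⇒ f_D·(-64.9) + f_B·(-26.9) = -48.5 − (-23.239) = -25.261
Substitute f_B = 0.555 − f_D:
f_D·(-64.9 − -26.9) = -25.261 − 0.555×(-26.9) = -10.331
f_D = -10.331 / -38.0 = 0.2719

0.272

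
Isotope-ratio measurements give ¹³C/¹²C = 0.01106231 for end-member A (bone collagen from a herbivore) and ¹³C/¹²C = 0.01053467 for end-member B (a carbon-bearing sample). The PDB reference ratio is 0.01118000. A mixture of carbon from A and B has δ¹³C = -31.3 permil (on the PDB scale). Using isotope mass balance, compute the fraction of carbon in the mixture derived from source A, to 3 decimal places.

δ_A = (0.01106231/0.01118000 − 1)×1000 = (0.989473 − 1)×1000 = -10.527 permil
δ_B = (0.01053467/0.01118000 − 1)×1000 = (0.942278 − 1)×1000 = -57.722 permil
f_A = (δ_mix − δ_B)/(δ_A − δ_B) = (-31.3 − (-57.722))/(-10.527 − (-57.722))
f_A = 26.422 / 47.195 = 0.5598

0.560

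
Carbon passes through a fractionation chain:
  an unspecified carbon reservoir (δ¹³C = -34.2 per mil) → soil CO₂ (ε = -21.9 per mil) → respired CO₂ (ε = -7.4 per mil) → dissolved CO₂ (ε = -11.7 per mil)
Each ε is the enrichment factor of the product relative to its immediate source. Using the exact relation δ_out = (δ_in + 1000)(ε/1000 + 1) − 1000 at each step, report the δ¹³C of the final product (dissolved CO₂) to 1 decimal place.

-73.3 per mil

step 1: δ = (-34.20 + 1000)·(-21.9/1000 + 1) − 1000 = -55.35 per mil
step 2: δ = (-55.35 + 1000)·(-7.4/1000 + 1) − 1000 = -62.34 per mil
step 3: δ = (-62.34 + 1000)·(-11.7/1000 + 1) − 1000 = -73.31 per mil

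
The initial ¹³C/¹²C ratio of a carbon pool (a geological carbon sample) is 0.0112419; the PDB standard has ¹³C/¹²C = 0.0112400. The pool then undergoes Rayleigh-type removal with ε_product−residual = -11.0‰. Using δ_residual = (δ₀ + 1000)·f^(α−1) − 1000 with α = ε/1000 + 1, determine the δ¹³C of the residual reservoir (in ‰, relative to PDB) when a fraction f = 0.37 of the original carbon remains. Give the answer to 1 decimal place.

11.2‰

δ₀ = (0.0112419/0.0112400 − 1)×1000 = (1.000169 − 1)×1000 = 0.169‰
α − 1 = ε/1000 = -0.0110
f^(α−1) = 0.37^(-0.0110) = 1.010997
δ_res = (0.169 + 1000) × 1.010997 − 1000 = 1011.168 − 1000 = 11.17‰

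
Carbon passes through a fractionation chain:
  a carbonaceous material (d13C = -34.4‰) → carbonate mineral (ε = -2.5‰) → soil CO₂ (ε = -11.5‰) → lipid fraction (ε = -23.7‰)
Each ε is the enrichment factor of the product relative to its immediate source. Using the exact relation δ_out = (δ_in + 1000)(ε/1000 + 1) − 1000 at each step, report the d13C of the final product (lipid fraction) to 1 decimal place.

step 1: δ = (-34.40 + 1000)·(-2.5/1000 + 1) − 1000 = -36.81‰
step 2: δ = (-36.81 + 1000)·(-11.5/1000 + 1) − 1000 = -47.89‰
step 3: δ = (-47.89 + 1000)·(-23.7/1000 + 1) − 1000 = -70.46‰

-70.5‰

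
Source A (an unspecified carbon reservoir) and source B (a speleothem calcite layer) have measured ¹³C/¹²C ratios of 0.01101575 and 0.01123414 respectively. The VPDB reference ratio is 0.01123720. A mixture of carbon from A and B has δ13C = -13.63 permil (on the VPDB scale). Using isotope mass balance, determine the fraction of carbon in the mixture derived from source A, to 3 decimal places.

0.687

δ_A = (0.01101575/0.01123720 − 1)×1000 = (0.980293 − 1)×1000 = -19.707 permil
δ_B = (0.01123414/0.01123720 − 1)×1000 = (0.999728 − 1)×1000 = -0.272 permil
f_A = (δ_mix − δ_B)/(δ_A − δ_B) = (-13.63 − (-0.272))/(-19.707 − (-0.272))
f_A = -13.358 / -19.435 = 0.6873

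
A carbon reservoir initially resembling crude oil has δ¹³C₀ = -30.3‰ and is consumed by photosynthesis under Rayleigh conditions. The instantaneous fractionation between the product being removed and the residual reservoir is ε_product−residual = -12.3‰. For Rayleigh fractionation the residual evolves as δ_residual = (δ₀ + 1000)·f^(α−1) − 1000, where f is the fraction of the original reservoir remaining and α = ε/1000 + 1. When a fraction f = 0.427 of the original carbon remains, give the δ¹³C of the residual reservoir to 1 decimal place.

Rayleigh residual: δ_res = (δ₀ + 1000)·f^(α−1) − 1000
α = ε/1000 + 1 = 0.98770, so α − 1 = -0.01230
f^(α−1) = 0.427^(-0.01230) = 1.010522
δ_res = (-30.3 + 1000) × 1.010522 − 1000 = 979.903 − 1000 = -20.10‰

-20.1‰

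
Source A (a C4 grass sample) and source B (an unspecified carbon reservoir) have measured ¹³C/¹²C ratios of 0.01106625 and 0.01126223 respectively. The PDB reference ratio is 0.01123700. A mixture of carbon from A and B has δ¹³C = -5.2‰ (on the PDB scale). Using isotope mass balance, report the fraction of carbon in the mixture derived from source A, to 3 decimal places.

0.427

δ_A = (0.01106625/0.01123700 − 1)×1000 = (0.984805 − 1)×1000 = -15.195‰
δ_B = (0.01126223/0.01123700 − 1)×1000 = (1.002245 − 1)×1000 = 2.245‰
f_A = (δ_mix − δ_B)/(δ_A − δ_B) = (-5.2 − (2.245))/(-15.195 − (2.245))
f_A = -7.445 / -17.441 = 0.4269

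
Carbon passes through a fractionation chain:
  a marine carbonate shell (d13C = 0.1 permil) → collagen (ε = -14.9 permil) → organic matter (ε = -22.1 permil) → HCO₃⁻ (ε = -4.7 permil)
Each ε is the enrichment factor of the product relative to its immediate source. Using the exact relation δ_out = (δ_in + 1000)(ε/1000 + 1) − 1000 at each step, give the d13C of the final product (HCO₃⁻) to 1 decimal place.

step 1: δ = (0.10 + 1000)·(-14.9/1000 + 1) − 1000 = -14.80 permil
step 2: δ = (-14.80 + 1000)·(-22.1/1000 + 1) − 1000 = -36.57 permil
step 3: δ = (-36.57 + 1000)·(-4.7/1000 + 1) − 1000 = -41.10 permil

-41.1 permil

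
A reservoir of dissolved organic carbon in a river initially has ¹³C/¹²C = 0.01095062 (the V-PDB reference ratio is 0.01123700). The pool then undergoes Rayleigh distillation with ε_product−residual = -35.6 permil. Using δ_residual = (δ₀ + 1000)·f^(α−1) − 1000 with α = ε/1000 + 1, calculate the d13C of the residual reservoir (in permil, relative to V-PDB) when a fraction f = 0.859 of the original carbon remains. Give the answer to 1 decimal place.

-20.2 permil

δ₀ = (0.01095062/0.01123700 − 1)×1000 = (0.974515 − 1)×1000 = -25.485 permil
α − 1 = ε/1000 = -0.0356
f^(α−1) = 0.859^(-0.0356) = 1.005425
δ_res = (-25.485 + 1000) × 1.005425 − 1000 = 979.802 − 1000 = -20.20 permil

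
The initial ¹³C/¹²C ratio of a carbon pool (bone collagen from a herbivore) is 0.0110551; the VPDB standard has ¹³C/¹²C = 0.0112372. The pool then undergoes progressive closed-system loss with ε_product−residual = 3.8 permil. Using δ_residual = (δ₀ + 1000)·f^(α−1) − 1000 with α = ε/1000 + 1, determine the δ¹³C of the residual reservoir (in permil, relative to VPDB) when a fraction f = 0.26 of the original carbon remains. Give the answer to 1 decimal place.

-21.2 permil

δ₀ = (0.0110551/0.0112372 − 1)×1000 = (0.983795 − 1)×1000 = -16.205 permil
α − 1 = ε/1000 = 0.0038
f^(α−1) = 0.26^(0.0038) = 0.994894
δ_res = (-16.205 + 1000) × 0.994894 − 1000 = 978.772 − 1000 = -21.23 permil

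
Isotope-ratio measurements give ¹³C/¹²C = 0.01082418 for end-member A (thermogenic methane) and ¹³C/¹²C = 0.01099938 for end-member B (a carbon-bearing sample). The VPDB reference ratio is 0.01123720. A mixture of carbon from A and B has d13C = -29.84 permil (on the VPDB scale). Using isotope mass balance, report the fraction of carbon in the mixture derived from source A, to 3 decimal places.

0.556

δ_A = (0.01082418/0.01123720 − 1)×1000 = (0.963245 − 1)×1000 = -36.755 permil
δ_B = (0.01099938/0.01123720 − 1)×1000 = (0.978836 − 1)×1000 = -21.164 permil
f_A = (δ_mix − δ_B)/(δ_A − δ_B) = (-29.84 − (-21.164))/(-36.755 − (-21.164))
f_A = -8.676 / -15.591 = 0.5565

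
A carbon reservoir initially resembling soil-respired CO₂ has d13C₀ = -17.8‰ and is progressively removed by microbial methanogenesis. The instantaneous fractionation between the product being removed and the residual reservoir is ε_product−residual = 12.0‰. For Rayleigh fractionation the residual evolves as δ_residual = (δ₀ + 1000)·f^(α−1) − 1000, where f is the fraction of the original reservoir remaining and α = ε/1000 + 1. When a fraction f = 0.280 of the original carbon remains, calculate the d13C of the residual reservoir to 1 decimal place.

Rayleigh residual: δ_res = (δ₀ + 1000)·f^(α−1) − 1000
α = ε/1000 + 1 = 1.01200, so α − 1 = 0.01200
f^(α−1) = 0.280^(0.01200) = 0.984840
δ_res = (-17.8 + 1000) × 0.984840 − 1000 = 967.310 − 1000 = -32.69‰

-32.7‰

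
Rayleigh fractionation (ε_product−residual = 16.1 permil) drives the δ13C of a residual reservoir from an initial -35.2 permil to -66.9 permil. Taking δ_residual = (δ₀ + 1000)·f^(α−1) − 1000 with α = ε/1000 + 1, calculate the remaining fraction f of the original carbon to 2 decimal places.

0.13

α − 1 = ε/1000 = 0.0161
(δ_res + 1000)/(δ₀ + 1000) = (-66.9 + 1000)/(-35.2 + 1000) = 933.1/964.8 = 0.967143
f = 0.967143^(1/0.0161) = exp(ln(0.967143)/0.0161) = exp(-0.03341/0.0161)
f = exp(-2.0751) = 0.1255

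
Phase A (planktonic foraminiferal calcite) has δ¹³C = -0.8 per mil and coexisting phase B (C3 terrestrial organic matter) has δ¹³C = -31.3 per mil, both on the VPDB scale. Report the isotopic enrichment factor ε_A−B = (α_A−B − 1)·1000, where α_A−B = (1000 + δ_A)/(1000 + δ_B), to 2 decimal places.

31.49 per mil

α_A−B = (1000 + -0.8) / (1000 + -31.3) = 999.2 / 968.7 = 1.031485
ε_A−B = (1.031485 − 1) × 1000 = 31.485 per mil
(The approximation ε ≈ δ_A − δ_B would give 30.5 per mil.)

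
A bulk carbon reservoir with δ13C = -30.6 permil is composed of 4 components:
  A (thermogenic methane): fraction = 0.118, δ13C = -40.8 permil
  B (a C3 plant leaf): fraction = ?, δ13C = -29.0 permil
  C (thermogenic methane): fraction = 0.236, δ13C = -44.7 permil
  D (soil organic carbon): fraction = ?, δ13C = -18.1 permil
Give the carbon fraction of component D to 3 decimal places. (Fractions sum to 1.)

Let f_D and f_B be the unknown fractions; fractions sum to 1 so f_D + f_B = 0.646.
Mass balance: Σ fᵢ·δᵢ = δ_bulk ⇒ f_D·(-18.1) + f_B·(-29.0) = -30.6 − (-15.364) = -15.236
Substitute f_B = 0.646 − f_D:
f_D·(-18.1 − -29.0) = -15.236 − 0.646×(-29.0) = 3.498
f_D = 3.498 / 10.9 = 0.3209

0.321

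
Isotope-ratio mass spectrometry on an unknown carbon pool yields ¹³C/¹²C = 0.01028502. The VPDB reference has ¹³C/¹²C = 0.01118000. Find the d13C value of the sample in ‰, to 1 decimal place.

d13C = (R_sample / R_standard − 1) × 1000
R_sample / R_standard = 0.01028502 / 0.01118000 = 0.919948
d13C = (0.919948 − 1) × 1000 = -80.05‰

-80.1‰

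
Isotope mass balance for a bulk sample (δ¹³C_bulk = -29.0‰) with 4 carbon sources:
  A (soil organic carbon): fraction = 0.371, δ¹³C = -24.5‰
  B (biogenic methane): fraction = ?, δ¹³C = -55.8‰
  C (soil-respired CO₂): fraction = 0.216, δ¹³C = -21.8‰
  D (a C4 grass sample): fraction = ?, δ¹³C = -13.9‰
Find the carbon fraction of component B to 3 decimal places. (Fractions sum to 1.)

0.226

Let f_B and f_D be the unknown fractions; fractions sum to 1 so f_B + f_D = 0.413.
Mass balance: Σ fᵢ·δᵢ = δ_bulk ⇒ f_B·(-55.8) + f_D·(-13.9) = -29.0 − (-13.798) = -15.202
Substitute f_D = 0.413 − f_B:
f_B·(-55.8 − -13.9) = -15.202 − 0.413×(-13.9) = -9.461
f_B = -9.461 / -41.9 = 0.2258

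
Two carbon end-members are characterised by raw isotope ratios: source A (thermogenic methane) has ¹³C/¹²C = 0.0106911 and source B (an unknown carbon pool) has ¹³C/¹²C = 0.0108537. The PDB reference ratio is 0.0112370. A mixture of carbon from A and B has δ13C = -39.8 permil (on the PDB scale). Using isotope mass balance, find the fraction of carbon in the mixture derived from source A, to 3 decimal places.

δ_A = (0.0106911/0.0112370 − 1)×1000 = (0.951419 − 1)×1000 = -48.581 permil
δ_B = (0.0108537/0.0112370 − 1)×1000 = (0.965889 − 1)×1000 = -34.111 permil
f_A = (δ_mix − δ_B)/(δ_A − δ_B) = (-39.8 − (-34.111))/(-48.581 − (-34.111))
f_A = -5.689 / -14.470 = 0.3932

0.393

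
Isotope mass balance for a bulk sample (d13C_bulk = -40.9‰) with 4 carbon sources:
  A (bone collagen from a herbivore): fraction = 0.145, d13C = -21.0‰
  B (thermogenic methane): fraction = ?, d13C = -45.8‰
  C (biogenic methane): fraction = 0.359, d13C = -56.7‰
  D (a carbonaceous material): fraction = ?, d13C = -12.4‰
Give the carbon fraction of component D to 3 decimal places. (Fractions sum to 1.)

0.156

Let f_D and f_B be the unknown fractions; fractions sum to 1 so f_D + f_B = 0.496.
Mass balance: Σ fᵢ·δᵢ = δ_bulk ⇒ f_D·(-12.4) + f_B·(-45.8) = -40.9 − (-23.400) = -17.500
Substitute f_B = 0.496 − f_D:
f_D·(-12.4 − -45.8) = -17.500 − 0.496×(-45.8) = 5.217
f_D = 5.217 / 33.4 = 0.1562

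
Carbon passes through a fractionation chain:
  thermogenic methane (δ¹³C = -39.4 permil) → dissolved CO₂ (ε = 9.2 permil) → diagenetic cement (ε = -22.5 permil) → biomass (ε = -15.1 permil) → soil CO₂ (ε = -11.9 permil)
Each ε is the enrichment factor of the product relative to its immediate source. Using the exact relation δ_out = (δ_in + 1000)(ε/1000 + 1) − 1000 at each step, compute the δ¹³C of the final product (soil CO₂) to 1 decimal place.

-77.8 permil

step 1: δ = (-39.40 + 1000)·(9.2/1000 + 1) − 1000 = -30.56 permil
step 2: δ = (-30.56 + 1000)·(-22.5/1000 + 1) − 1000 = -52.37 permil
step 3: δ = (-52.37 + 1000)·(-15.1/1000 + 1) − 1000 = -66.68 permil
step 4: δ = (-66.68 + 1000)·(-11.9/1000 + 1) − 1000 = -77.79 permil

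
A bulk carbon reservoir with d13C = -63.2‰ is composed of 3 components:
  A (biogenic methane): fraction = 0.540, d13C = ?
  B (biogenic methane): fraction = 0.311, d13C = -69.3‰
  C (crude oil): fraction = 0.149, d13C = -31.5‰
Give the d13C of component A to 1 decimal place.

Isotope mass balance: δ_bulk = Σ fᵢ·δᵢ.
-63.2 = 0.540×δ_A + 0.311×(-69.3) + 0.149×(-31.5)
0.540·δ_A = -63.2 − (-26.246) = -36.954
δ_A = -36.954 / 0.540 = -68.43‰

-68.4‰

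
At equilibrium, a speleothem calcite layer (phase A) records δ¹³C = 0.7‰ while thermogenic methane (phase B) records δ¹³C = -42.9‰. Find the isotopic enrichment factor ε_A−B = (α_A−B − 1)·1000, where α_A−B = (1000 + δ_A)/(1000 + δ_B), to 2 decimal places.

45.55‰

α_A−B = (1000 + 0.7) / (1000 + -42.9) = 1000.7 / 957.1 = 1.045554
ε_A−B = (1.045554 − 1) × 1000 = 45.554‰
(The approximation ε ≈ δ_A − δ_B would give 43.6‰.)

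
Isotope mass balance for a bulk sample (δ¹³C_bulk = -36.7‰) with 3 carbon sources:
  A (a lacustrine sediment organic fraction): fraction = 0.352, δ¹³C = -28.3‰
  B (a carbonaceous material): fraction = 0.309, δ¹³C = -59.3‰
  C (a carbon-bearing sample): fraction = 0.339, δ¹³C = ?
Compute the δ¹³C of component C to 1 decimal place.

Isotope mass balance: δ_bulk = Σ fᵢ·δᵢ.
-36.7 = 0.352×(-28.3) + 0.309×(-59.3) + 0.339×δ_C
0.339·δ_C = -36.7 − (-28.285) = -8.415
δ_C = -8.415 / 0.339 = -24.82‰

-24.8‰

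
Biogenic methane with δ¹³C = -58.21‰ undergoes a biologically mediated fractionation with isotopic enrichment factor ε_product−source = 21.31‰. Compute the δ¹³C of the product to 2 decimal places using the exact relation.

To first order, δ_product ≈ δ_source + ε = -36.90‰.
Exactly, δ_product = (δ_source + 1000)·(ε/1000 + 1) − 1000.
δ_product = (-58.21 + 1000) × (21.31/1000 + 1) − 1000
δ_product = -38.140‰

-38.14‰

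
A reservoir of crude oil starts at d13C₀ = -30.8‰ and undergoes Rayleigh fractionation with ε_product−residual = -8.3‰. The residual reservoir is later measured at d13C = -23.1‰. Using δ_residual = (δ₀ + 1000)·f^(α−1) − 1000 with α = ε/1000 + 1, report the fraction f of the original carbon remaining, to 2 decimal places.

α − 1 = ε/1000 = -0.0083
(δ_res + 1000)/(δ₀ + 1000) = (-23.1 + 1000)/(-30.8 + 1000) = 976.9/969.2 = 1.007945
f = 1.007945^(1/-0.0083) = exp(ln(1.007945)/-0.0083) = exp(0.00791/-0.0083)
f = exp(-0.9534) = 0.3854

0.39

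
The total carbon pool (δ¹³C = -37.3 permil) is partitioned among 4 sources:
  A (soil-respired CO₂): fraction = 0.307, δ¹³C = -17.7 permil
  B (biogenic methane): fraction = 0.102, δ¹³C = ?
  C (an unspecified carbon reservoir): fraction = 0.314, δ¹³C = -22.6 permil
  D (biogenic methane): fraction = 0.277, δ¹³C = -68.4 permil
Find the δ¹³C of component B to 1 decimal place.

-57.1 permil

Isotope mass balance: δ_bulk = Σ fᵢ·δᵢ.
-37.3 = 0.307×(-17.7) + 0.102×δ_B + 0.314×(-22.6) + 0.277×(-68.4)
0.102·δ_B = -37.3 − (-31.477) = -5.823
δ_B = -5.823 / 0.102 = -57.09 permil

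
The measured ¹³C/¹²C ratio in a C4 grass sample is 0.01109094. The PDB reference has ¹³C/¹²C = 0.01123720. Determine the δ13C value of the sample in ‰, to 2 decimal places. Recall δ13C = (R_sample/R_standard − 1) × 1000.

-13.02‰

δ13C = (R_sample / R_standard − 1) × 1000
R_sample / R_standard = 0.01109094 / 0.01123720 = 0.986984
δ13C = (0.986984 − 1) × 1000 = -13.016‰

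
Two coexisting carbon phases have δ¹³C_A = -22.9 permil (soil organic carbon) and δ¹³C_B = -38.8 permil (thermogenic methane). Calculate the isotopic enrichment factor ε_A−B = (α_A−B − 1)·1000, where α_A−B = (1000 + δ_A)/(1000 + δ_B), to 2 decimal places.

16.54 permil

α_A−B = (1000 + -22.9) / (1000 + -38.8) = 977.1 / 961.2 = 1.016542
ε_A−B = (1.016542 − 1) × 1000 = 16.542 permil
(The approximation ε ≈ δ_A − δ_B would give 15.9 permil.)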